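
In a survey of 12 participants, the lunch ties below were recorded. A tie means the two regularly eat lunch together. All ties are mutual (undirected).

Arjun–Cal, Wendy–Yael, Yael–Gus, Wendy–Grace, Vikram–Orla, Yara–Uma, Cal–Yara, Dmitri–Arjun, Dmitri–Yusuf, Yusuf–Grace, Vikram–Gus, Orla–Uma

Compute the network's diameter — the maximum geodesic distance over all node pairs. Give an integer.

6

Eccentricity of each node (its greatest distance to any other): Arjun:6, Cal:6, Dmitri:6, Grace:6, Gus:6, Orla:6, Uma:6, Vikram:6, Wendy:6, Yael:6, Yara:6, Yusuf:6.
The maximum eccentricity is 6, realized for instance by the pair Grace–Uma via Grace – Yusuf – Dmitri – Arjun – Cal – Yara – Uma. So the diameter is 6.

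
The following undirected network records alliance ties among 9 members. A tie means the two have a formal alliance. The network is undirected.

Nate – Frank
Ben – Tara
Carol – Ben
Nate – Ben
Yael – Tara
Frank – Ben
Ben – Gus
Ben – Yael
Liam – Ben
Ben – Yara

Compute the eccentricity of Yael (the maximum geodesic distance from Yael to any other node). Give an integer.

2

Distances from Yael: Ben:1, Carol:2, Frank:2, Gus:2, Liam:2, Nate:2, Tara:1, Yara:2.
The largest is 2 (to Carol, Liam, Yara, Frank, Nate, and Gus), so the eccentricity of Yael is 2.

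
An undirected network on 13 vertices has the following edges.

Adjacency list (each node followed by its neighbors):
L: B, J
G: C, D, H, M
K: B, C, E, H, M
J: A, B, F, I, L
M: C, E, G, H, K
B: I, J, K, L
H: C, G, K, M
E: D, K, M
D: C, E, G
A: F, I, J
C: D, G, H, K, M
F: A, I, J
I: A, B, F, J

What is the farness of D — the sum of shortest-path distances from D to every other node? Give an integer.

34

Distances from D: A:5, B:3, C:1, E:1, F:5, G:1, H:2, I:4, J:4, K:2, L:4, M:2.
Sum = 5 + 3 + 1 + 1 + 5 + 1 + 2 + 4 + 4 + 2 + 4 + 2 = 34.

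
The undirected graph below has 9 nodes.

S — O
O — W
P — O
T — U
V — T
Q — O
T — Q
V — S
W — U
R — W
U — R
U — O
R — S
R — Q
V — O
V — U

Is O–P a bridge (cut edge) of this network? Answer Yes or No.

Without the O–P edge there is no alternate route between O and P, so the network disconnects. It is a bridge.

Yes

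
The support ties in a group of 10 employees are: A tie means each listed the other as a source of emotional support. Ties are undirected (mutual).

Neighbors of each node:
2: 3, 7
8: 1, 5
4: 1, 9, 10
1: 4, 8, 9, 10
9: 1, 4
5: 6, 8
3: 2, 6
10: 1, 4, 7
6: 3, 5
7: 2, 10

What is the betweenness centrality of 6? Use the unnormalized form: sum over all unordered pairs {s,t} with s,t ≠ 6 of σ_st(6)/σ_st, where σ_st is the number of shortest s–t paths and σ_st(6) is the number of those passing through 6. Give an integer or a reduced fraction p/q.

Pairs whose geodesics pass through 6 — 9–3: 1/3; 1–3: 1/2; 8–3: 1; 8–2: 1/2; 5–3: 1; 5–2: 1; 5–7: 1/2.
All other pairs contribute 0.
Summing the contributions gives betweenness(6) = 29/6.

29/6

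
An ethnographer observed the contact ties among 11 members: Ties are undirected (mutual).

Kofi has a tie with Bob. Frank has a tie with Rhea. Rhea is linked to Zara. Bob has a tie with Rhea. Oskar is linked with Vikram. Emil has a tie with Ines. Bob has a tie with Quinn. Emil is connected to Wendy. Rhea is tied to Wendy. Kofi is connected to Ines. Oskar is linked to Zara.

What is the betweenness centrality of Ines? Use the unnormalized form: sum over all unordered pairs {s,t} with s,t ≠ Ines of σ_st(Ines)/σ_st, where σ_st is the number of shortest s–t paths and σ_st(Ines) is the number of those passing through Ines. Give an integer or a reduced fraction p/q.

Pairs whose geodesics pass through Ines — Wendy–Kofi: 1/2; Bob–Emil: 1/2; Kofi–Emil: 1; Emil–Quinn: 1/2.
All other pairs contribute 0.
Summing the contributions gives betweenness(Ines) = 5/2.

5/2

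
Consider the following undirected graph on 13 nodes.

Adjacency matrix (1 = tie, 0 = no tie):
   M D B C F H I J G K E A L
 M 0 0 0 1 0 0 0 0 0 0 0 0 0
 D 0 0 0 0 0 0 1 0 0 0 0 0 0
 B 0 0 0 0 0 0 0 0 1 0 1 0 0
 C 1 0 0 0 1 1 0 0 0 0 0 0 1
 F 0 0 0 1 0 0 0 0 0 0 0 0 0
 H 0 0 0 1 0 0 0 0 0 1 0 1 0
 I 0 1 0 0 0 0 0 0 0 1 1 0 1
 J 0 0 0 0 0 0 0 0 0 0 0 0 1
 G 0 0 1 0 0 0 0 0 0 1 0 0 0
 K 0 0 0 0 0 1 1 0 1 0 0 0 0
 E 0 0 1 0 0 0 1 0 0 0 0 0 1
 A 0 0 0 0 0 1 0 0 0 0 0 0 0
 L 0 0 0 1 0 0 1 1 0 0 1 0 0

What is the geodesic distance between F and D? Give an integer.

4

One shortest route is F – C – L – I – D, which uses 4 edges, and at distance 3 from F we only reach {A, E, I, J, K}, which does not include D. So d(F,D) = 4.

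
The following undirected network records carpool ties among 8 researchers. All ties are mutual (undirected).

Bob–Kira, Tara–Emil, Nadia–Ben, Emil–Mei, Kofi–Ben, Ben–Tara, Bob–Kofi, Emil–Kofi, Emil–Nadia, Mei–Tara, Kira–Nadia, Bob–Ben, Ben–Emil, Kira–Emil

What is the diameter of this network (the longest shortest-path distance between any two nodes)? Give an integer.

3

Eccentricity of each node (its greatest distance to any other): Ben:2, Bob:3, Emil:2, Kira:2, Kofi:2, Mei:3, Nadia:2, Tara:2.
The maximum eccentricity is 3, realized for instance by the pair Bob–Mei via Bob – Ben – Emil – Mei. So the diameter is 3.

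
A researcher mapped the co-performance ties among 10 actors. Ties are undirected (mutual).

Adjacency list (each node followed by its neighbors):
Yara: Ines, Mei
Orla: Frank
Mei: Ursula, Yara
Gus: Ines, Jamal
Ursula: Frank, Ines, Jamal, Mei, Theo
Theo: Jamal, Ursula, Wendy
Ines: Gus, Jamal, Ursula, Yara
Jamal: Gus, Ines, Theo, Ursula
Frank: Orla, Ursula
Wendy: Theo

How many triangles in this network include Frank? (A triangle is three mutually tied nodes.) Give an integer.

0

Frank's neighbors are Orla and Ursula, but none of them are tied to each other, so no triangle contains Frank.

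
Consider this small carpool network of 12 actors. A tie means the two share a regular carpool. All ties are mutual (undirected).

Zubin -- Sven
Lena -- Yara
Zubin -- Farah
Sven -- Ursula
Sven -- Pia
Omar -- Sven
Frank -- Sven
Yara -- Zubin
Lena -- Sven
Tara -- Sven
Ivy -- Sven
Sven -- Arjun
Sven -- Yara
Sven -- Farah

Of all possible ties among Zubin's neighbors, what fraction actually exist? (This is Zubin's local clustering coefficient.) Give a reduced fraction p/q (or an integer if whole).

Zubin's neighbors: Farah, Sven, and Yara (k = 3).
Possible neighbor pairs: C(3,2) = 3. Edges among them: Farah–Sven, Sven–Yara → e = 2.
Clustering(Zubin) = 2/3.

2/3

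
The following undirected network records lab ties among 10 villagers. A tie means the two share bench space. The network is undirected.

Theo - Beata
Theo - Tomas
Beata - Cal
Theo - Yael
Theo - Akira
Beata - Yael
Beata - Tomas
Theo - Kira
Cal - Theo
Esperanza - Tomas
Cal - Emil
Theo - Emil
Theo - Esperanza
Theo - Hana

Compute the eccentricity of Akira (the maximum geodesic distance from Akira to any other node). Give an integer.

Distances from Akira: Beata:2, Cal:2, Emil:2, Esperanza:2, Hana:2, Kira:2, Theo:1, Tomas:2, Yael:2.
The largest is 2 (to Beata, Emil, Esperanza, Cal, Kira, Yael, Hana, and Tomas), so the eccentricity of Akira is 2.

2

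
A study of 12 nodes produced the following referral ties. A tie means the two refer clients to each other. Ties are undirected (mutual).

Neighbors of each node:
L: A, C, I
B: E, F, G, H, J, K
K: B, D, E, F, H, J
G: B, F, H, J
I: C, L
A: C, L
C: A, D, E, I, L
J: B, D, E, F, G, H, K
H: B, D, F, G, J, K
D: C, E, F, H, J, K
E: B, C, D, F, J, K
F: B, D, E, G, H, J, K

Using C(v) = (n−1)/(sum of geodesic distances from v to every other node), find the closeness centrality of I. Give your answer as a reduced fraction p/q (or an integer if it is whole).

Distances from I: A:2, B:3, C:1, D:2, E:2, F:3, G:4, H:3, J:3, K:3, L:1. Sum = 27.
n = 12, so closeness = 11/27.

11/27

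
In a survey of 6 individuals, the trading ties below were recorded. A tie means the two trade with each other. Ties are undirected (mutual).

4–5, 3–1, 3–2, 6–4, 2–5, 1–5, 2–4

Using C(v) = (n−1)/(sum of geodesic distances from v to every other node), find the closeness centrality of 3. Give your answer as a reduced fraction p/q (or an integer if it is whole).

5/9

Distances from 3: 1:1, 2:1, 4:2, 5:2, 6:3. Sum = 9.
n = 6, so closeness = 5/9.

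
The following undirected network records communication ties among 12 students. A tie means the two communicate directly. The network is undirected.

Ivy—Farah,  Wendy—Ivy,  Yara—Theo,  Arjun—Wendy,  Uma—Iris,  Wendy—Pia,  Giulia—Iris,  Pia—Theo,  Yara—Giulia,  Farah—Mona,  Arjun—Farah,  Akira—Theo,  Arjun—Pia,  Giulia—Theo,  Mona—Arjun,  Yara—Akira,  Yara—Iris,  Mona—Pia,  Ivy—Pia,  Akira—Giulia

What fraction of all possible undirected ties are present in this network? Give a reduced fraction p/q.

There are 20 edges and 12 nodes, so the maximum possible is C(12,2) = 66.
Density = 20/66 = 10/33.

10/33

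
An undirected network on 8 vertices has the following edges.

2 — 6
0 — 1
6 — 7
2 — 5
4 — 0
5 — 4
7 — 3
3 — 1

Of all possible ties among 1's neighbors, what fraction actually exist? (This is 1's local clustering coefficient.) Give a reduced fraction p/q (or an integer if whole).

0

1's neighbors: 0 and 3 (k = 2).
Possible neighbor pairs: C(2,2) = 1. Edges among them: none → e = 0.
Clustering(1) = 0/1.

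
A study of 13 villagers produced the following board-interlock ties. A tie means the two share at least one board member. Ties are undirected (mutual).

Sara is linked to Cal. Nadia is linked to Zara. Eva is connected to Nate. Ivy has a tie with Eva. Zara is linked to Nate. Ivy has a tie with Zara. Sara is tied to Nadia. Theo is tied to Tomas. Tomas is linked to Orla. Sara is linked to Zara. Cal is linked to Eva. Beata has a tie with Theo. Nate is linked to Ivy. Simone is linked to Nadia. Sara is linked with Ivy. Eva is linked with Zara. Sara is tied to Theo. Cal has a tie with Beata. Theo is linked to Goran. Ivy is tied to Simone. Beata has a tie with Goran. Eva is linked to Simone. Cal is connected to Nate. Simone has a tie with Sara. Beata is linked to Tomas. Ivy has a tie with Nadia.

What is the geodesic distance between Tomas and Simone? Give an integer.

3

One shortest route is Tomas – Theo – Sara – Simone, which uses 3 edges, and at distance 2 from Tomas we only reach {Cal, Goran, Sara}, which does not include Simone. So d(Tomas,Simone) = 3.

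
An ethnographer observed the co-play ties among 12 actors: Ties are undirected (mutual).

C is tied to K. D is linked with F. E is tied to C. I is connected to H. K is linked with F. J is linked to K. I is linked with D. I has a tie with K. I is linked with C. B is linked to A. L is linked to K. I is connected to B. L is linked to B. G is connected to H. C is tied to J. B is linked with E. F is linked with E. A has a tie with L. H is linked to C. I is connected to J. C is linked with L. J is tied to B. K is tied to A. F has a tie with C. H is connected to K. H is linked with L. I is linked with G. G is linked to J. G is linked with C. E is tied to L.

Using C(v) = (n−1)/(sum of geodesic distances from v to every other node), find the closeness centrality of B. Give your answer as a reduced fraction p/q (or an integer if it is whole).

Distances from B: A:1, C:2, D:2, E:1, F:2, G:2, H:2, I:1, J:1, K:2, L:1. Sum = 17.
n = 12, so closeness = 11/17.

11/17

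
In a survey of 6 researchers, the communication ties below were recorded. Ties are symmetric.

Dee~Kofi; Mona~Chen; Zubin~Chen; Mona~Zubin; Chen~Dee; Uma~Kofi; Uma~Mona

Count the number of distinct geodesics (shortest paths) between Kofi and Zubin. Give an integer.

The shortest distance is 3. The length-3 paths are: Kofi–Uma–Mona–Zubin; Kofi–Dee–Chen–Zubin.
That gives 2 distinct shortest paths.

2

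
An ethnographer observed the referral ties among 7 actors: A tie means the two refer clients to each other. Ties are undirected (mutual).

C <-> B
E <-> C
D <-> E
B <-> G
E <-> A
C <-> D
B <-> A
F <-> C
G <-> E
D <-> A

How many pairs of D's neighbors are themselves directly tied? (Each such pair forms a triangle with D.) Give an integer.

2

D's neighbors: A, C, and E.
Neighbor pairs that are themselves tied: D–A–E; D–C–E. Each forms one triangle with D, for 2 in total.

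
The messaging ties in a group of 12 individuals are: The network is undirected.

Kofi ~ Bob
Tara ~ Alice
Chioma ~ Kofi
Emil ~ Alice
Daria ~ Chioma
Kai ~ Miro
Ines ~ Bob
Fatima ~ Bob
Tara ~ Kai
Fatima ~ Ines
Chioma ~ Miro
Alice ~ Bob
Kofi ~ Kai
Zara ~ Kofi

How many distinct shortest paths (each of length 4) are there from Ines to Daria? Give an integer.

1

The shortest distance is 4, and the only length-4 path is Ines–Bob–Kofi–Chioma–Daria. So there is exactly 1 shortest path.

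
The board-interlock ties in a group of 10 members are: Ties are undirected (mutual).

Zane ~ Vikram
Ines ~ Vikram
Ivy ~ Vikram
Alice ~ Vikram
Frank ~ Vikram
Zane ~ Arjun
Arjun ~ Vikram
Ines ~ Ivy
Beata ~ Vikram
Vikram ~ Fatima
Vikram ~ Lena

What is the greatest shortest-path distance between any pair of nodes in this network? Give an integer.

2

Eccentricity of each node (its greatest distance to any other): Alice:2, Arjun:2, Beata:2, Fatima:2, Frank:2, Ines:2, Ivy:2, Lena:2, Vikram:1, Zane:2.
The maximum eccentricity is 2, realized for instance by the pair Frank–Fatima via Frank – Vikram – Fatima. So the diameter is 2.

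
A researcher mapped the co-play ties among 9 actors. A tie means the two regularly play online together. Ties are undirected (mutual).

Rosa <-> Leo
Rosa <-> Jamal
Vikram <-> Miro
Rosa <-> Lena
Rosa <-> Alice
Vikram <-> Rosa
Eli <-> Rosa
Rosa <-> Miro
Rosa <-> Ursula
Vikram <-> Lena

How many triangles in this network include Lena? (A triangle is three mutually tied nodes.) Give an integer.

1

Lena's neighbors: Rosa and Vikram.
Neighbor pairs that are themselves tied: Lena–Rosa–Vikram. Each forms one triangle with Lena, for 1 in total.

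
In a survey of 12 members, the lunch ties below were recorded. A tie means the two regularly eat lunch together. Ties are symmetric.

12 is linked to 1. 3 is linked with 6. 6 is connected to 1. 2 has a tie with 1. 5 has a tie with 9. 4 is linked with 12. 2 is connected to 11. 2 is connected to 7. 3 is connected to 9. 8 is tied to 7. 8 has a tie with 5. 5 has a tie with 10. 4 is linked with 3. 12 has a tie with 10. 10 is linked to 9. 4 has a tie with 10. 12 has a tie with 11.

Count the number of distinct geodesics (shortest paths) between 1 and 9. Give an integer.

2

The shortest distance is 3. The length-3 paths are: 1–6–3–9; 1–12–10–9.
That gives 2 distinct shortest paths.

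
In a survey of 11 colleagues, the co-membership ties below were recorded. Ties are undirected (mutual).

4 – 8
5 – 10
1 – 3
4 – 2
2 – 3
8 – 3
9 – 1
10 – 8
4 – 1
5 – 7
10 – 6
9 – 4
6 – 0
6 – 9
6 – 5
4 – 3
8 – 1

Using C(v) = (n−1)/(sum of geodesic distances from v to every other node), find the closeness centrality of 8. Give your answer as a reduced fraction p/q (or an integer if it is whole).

Distances from 8: 0:3, 1:1, 2:2, 3:1, 4:1, 5:2, 6:2, 7:3, 9:2, 10:1. Sum = 18.
n = 11, so closeness = 10/18 = 5/9.

5/9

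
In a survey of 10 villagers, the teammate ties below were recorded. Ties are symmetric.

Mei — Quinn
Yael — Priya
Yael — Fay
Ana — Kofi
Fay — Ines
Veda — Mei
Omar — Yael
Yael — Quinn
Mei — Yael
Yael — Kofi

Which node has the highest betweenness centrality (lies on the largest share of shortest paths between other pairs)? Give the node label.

Unnormalized betweenness of each node: Ana:0, Fay:8, Ines:0, Kofi:8, Mei:8, Omar:0, Priya:0, Quinn:0, Veda:0, Yael:31.
Yael has the largest value, 31, making it the main broker — the node through which the most shortest paths run.

Yael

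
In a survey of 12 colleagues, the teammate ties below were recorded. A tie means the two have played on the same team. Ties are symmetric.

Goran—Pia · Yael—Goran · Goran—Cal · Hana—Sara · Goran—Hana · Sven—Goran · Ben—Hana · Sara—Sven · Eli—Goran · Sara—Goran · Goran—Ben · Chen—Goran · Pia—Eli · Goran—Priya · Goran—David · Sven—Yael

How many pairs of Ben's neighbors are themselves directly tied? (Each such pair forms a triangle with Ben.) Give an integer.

1

Ben's neighbors: Goran and Hana.
Neighbor pairs that are themselves tied: Ben–Goran–Hana. Each forms one triangle with Ben, for 1 in total.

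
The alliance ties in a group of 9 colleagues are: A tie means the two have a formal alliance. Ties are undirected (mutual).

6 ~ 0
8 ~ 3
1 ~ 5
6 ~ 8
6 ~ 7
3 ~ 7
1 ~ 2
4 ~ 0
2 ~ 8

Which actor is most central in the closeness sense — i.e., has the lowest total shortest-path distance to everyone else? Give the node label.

Farness (sum of distances to all others) for each node — 0:21, 1:23, 2:18, 3:20, 4:28, 5:30, 6:16, 7:21, 8:15.
The smallest farness is 15, for 8, so 8 has the highest closeness.

8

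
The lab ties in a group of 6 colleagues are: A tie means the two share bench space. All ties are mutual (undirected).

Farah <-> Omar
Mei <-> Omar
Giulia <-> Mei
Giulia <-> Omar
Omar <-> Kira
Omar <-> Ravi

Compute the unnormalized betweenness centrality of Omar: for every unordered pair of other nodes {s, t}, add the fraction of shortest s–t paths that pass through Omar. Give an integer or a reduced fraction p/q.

9

Pairs whose geodesics pass through Omar — Giulia–Kira: 1; Giulia–Ravi: 1; Giulia–Farah: 1; Kira–Mei: 1; Kira–Ravi: 1; Kira–Farah: 1; Mei–Ravi: 1; Mei–Farah: 1; Ravi–Farah: 1.
All other pairs contribute 0.
Summing the contributions gives betweenness(Omar) = 9.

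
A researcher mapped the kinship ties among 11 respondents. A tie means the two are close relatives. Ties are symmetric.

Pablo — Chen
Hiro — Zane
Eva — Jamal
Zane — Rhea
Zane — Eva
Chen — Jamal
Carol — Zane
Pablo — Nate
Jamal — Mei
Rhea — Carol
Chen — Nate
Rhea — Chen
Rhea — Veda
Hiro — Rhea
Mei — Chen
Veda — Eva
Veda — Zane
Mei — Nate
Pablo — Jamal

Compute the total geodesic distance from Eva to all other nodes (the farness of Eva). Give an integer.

18

Distances from Eva: Carol:2, Chen:2, Hiro:2, Jamal:1, Mei:2, Nate:3, Pablo:2, Rhea:2, Veda:1, Zane:1.
Sum = 2 + 2 + 2 + 1 + 2 + 3 + 2 + 2 + 1 + 1 = 18.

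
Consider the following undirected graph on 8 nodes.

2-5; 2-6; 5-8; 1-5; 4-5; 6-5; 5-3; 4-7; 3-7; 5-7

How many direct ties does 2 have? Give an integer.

2

2 is directly tied to 5 and 6. That is 2 neighbors, so the degree of 2 is 2.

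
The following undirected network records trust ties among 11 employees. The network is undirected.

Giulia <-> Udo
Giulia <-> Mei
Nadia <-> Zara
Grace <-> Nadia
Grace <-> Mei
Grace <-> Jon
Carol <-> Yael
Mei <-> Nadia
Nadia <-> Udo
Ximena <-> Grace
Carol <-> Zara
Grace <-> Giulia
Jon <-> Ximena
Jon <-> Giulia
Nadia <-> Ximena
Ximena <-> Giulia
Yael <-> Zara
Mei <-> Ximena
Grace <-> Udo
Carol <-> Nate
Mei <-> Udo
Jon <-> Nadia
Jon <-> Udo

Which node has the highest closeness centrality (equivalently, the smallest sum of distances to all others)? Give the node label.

Farness (sum of distances to all others) for each node — Carol:24, Giulia:23, Grace:18, Jon:19, Mei:19, Nadia:15, Nate:33, Udo:19, Ximena:19, Yael:25, Zara:18.
The smallest farness is 15, for Nadia, so Nadia has the highest closeness.

Nadia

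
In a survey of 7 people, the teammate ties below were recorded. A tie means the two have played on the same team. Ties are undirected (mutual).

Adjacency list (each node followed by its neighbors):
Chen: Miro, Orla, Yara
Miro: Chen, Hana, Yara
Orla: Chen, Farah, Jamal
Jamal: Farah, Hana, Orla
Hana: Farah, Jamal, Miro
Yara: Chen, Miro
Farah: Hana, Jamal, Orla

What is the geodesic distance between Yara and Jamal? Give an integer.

3

One shortest route is Yara – Chen – Orla – Jamal, which uses 3 edges, and at distance 2 from Yara we only reach {Hana, Orla}, which does not include Jamal. So d(Yara,Jamal) = 3.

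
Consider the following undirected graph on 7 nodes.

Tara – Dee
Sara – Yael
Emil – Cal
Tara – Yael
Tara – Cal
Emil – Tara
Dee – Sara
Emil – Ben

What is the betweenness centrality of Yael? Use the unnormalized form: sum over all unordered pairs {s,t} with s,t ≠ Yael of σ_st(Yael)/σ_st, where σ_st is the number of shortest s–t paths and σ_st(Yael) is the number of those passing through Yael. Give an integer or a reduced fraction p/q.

2

Pairs whose geodesics pass through Yael — Sara–Tara: 1/2; Sara–Ben: 1/2; Sara–Cal: 1/2; Sara–Emil: 1/2.
All other pairs contribute 0.
Summing the contributions gives betweenness(Yael) = 2.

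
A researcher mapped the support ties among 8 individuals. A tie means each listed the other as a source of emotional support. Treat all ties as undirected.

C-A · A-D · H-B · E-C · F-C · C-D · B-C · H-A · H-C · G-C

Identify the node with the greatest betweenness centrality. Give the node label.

Unnormalized betweenness of each node: A:1/2, B:0, C:17, D:0, E:0, F:0, G:0, H:1/2.
C has the largest value, 17, making it the main broker — the node through which the most shortest paths run.

C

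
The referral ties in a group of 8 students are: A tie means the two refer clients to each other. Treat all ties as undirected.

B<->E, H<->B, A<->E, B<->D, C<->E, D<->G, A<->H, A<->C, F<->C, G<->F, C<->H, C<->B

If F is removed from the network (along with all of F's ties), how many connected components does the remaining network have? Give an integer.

1

F's neighbors (C and G) remain reachable from one another through other ties, so the rest of the network stays in one piece.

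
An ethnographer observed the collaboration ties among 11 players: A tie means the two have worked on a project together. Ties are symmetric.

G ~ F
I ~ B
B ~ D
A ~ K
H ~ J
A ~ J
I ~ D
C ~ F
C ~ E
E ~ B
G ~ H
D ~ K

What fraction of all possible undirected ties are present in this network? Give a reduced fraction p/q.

There are 12 edges and 11 nodes, so the maximum possible is C(11,2) = 55.
Density = 12/55.

12/55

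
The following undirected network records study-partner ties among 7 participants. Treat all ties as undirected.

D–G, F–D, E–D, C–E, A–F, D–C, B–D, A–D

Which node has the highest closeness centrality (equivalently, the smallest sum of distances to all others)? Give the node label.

Farness (sum of distances to all others) for each node — A:10, B:11, C:10, D:6, E:10, F:10, G:11.
The smallest farness is 6, for D, so D has the highest closeness.

D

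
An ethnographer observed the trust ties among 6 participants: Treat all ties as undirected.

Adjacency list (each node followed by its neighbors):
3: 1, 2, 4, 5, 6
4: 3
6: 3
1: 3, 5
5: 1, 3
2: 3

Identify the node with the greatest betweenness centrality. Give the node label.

Unnormalized betweenness of each node: 1:0, 2:0, 3:9, 4:0, 5:0, 6:0.
3 has the largest value, 9, making it the main broker — the node through which the most shortest paths run.

3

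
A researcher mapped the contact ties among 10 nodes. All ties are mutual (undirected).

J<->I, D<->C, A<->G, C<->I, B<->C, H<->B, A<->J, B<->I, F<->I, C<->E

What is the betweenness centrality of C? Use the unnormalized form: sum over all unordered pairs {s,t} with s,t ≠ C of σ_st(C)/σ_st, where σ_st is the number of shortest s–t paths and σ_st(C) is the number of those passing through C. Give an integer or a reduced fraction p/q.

15

Pairs whose geodesics pass through C — G–E: 1; G–D: 1; B–E: 1; B–D: 1; E–D: 1; E–A: 1; E–H: 1; E–F: 1; E–J: 1; E–I: 1; D–A: 1; D–H: 1; D–F: 1; D–J: 1 … (+1 more pairs).
All other pairs contribute 0.
Summing the contributions gives betweenness(C) = 15.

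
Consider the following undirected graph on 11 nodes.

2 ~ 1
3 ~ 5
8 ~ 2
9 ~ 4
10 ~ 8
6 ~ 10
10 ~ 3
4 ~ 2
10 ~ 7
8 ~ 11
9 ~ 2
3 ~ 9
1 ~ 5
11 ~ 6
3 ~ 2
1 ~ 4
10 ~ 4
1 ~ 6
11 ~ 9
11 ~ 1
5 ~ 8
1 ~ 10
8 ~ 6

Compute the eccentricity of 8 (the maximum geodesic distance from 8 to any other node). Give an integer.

Distances from 8: 1:2, 2:1, 3:2, 4:2, 5:1, 6:1, 7:2, 9:2, 10:1, 11:1.
The largest is 2 (to 3, 4, 7, 1, and 9), so the eccentricity of 8 is 2.

2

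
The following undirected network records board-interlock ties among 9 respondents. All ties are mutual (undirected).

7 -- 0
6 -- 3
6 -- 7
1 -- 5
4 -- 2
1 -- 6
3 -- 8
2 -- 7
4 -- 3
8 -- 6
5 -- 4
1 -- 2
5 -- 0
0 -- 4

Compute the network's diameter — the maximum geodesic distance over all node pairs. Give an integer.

Eccentricity of each node (its greatest distance to any other): 0:3, 1:2, 2:3, 3:2, 4:2, 5:3, 6:2, 7:2, 8:3.
The maximum eccentricity is 3, realized for instance by the pair 0–8 via 0 – 7 – 6 – 8. So the diameter is 3.

3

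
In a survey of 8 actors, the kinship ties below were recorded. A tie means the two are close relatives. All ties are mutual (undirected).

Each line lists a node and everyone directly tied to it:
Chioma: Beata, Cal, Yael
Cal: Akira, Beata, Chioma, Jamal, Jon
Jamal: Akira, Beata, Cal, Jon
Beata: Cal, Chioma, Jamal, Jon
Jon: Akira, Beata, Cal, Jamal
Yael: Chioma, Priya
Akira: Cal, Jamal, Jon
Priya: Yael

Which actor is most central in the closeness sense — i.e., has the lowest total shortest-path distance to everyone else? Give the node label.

Farness (sum of distances to all others) for each node — Akira:14, Beata:11, Cal:10, Chioma:11, Jamal:13, Jon:13, Priya:21, Yael:15.
The smallest farness is 10, for Cal, so Cal has the highest closeness.

Cal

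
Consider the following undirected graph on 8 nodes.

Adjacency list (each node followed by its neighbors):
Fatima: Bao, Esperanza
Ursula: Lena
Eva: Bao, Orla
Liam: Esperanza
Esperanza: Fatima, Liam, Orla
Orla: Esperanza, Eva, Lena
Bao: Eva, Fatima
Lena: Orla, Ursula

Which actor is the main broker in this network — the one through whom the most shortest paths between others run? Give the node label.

Unnormalized betweenness of each node: Bao:1, Esperanza:9, Eva:3, Fatima:2, Lena:6, Liam:0, Orla:12, Ursula:0.
Orla has the largest value, 12, making it the main broker — the node through which the most shortest paths run.

Orla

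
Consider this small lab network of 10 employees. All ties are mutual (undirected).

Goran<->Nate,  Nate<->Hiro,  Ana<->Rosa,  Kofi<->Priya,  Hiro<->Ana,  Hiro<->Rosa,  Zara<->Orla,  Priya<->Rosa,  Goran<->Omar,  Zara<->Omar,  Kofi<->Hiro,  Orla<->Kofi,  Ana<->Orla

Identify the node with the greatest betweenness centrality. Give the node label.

Unnormalized betweenness of each node: Ana:4, Goran:7/2, Hiro:21/2, Kofi:6, Nate:13/2, Omar:3, Orla:9, Priya:1/2, Rosa:5/2, Zara:11/2.
Hiro has the largest value, 21/2, making it the main broker — the node through which the most shortest paths run.

Hiro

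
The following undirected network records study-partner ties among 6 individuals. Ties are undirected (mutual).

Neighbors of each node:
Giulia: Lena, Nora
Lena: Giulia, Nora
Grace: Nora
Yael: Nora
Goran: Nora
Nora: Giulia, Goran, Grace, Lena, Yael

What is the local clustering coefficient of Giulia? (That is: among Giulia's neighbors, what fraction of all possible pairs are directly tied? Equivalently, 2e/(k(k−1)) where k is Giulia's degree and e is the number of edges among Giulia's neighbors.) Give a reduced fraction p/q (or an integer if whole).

Giulia's neighbors: Lena and Nora (k = 2).
Possible neighbor pairs: C(2,2) = 1. Edges among them: Lena–Nora → e = 1.
Clustering(Giulia) = 1/1.

1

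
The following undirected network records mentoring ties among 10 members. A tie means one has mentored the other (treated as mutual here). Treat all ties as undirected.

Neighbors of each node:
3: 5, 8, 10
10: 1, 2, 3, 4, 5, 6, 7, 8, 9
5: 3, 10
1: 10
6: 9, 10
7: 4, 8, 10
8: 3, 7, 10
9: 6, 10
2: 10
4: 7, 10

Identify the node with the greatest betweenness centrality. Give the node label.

Unnormalized betweenness of each node: 1:0, 2:0, 3:1/2, 4:0, 5:0, 6:0, 7:1/2, 8:1/2, 9:0, 10:59/2.
10 has the largest value, 59/2, making it the main broker — the node through which the most shortest paths run.

10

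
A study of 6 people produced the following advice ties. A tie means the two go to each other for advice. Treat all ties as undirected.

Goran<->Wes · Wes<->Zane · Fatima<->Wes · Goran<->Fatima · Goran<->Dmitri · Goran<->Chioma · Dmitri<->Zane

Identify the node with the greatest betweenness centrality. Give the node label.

Unnormalized betweenness of each node: Chioma:0, Dmitri:1, Fatima:0, Goran:11/2, Wes:2, Zane:1/2.
Goran has the largest value, 11/2, making it the main broker — the node through which the most shortest paths run.

Goran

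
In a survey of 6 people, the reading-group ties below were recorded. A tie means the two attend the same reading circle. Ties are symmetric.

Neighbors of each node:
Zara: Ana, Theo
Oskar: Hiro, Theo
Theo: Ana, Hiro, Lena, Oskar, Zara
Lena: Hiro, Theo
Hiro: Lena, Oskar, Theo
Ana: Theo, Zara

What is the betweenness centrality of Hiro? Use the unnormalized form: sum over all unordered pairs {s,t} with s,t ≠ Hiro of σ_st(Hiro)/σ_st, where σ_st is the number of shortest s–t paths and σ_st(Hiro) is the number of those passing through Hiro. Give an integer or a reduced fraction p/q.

Pairs whose geodesics pass through Hiro — Lena–Oskar: 1/2.
All other pairs contribute 0.
Summing the contributions gives betweenness(Hiro) = 1/2.

1/2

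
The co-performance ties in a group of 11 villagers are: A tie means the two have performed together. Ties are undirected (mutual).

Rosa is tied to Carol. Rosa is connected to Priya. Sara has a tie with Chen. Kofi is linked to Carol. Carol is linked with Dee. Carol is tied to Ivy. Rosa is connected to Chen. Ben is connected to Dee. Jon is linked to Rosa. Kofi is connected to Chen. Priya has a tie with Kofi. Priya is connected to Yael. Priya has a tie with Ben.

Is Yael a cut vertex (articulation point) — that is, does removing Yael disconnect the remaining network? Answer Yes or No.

Even without Yael, every remaining node can still reach every other (the residual graph is connected), so Yael is not a cut vertex.

No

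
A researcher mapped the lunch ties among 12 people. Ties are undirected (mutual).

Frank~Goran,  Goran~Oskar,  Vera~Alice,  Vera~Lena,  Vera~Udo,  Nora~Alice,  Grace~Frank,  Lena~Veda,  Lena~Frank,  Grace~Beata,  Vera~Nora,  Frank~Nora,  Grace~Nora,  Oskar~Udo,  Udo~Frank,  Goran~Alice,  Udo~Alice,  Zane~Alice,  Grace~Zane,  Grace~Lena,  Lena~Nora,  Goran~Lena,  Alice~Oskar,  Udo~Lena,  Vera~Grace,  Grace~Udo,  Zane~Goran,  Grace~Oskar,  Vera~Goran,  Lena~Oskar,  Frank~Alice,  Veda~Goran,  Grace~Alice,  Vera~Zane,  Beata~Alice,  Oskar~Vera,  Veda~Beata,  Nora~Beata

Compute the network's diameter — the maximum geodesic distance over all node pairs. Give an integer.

Eccentricity of each node (its greatest distance to any other): Alice:2, Beata:2, Frank:2, Goran:2, Grace:2, Lena:2, Nora:2, Oskar:2, Udo:2, Veda:2, Vera:2, Zane:2.
The maximum eccentricity is 2, realized for instance by the pair Oskar–Frank via Oskar – Udo – Frank. So the diameter is 2.

2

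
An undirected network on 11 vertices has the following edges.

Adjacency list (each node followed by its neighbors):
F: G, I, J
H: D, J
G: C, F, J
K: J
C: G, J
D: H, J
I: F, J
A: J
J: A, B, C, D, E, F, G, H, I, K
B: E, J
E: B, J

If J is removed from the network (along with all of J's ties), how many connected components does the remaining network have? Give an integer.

Without J, the remaining ties split the others into: {D, H}; {K}; {C, F, G, I}; {B, E}; {A}.
That's 5 separate components.

5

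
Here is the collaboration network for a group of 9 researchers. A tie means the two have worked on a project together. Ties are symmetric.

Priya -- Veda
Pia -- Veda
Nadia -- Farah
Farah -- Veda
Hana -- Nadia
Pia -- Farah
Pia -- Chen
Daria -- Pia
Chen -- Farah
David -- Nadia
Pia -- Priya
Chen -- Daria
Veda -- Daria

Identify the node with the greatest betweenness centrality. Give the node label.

Farah

Unnormalized betweenness of each node: Chen:4/3, Daria:1/3, David:0, Farah:46/3, Hana:0, Nadia:13, Pia:31/6, Priya:0, Veda:23/6.
Farah has the largest value, 46/3, making it the main broker — the node through which the most shortest paths run.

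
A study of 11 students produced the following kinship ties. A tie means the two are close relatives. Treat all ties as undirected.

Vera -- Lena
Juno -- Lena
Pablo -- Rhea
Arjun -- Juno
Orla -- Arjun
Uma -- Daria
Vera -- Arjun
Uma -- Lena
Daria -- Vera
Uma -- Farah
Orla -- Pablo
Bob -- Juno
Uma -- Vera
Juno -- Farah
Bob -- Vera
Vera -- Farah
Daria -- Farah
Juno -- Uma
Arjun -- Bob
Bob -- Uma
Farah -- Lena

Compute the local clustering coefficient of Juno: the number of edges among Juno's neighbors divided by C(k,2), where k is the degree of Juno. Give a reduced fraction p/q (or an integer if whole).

1/2

Juno's neighbors: Arjun, Bob, Farah, Lena, and Uma (k = 5).
Possible neighbor pairs: C(5,2) = 10. Edges among them: Arjun–Bob, Bob–Uma, Farah–Lena, Farah–Uma, Lena–Uma → e = 5.
Clustering(Juno) = 5/10 = 1/2.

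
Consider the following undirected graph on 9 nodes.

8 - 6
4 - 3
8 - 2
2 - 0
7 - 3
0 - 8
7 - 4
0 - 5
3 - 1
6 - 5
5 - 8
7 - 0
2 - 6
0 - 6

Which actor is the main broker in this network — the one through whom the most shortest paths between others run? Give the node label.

Unnormalized betweenness of each node: 0:49/3, 1:0, 2:0, 3:7, 4:0, 5:0, 6:1/3, 7:15, 8:1/3.
0 has the largest value, 49/3, making it the main broker — the node through which the most shortest paths run.

0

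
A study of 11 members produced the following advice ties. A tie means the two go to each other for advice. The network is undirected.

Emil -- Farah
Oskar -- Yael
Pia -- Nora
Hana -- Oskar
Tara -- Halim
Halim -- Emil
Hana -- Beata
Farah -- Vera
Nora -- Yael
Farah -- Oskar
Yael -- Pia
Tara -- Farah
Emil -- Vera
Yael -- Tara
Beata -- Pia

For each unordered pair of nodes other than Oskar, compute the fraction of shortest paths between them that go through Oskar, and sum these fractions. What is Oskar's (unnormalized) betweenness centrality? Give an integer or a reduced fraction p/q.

27/2

Pairs whose geodesics pass through Oskar — Emil–Yael: 1/3; Emil–Nora: 1/3; Emil–Pia: 1/3; Emil–Beata: 1; Emil–Hana: 1; Halim–Hana: 3/3; Tara–Hana: 2/2; Yael–Hana: 1; Yael–Farah: 1/2; Yael–Vera: 1/2; Nora–Hana: 1/2; Nora–Farah: 1/2; Nora–Vera: 1/2; Pia–Farah: 1/2 … (+5 more pairs).
All other pairs contribute 0.
Summing the contributions gives betweenness(Oskar) = 27/2.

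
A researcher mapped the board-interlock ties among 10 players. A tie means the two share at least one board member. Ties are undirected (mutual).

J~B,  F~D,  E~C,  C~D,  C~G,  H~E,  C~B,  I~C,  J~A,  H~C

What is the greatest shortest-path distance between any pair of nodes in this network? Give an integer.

Eccentricity of each node (its greatest distance to any other): A:5, B:3, C:3, D:4, E:4, F:5, G:4, H:4, I:4, J:4.
The maximum eccentricity is 5, realized for instance by the pair A–F via A – J – B – C – D – F. So the diameter is 5.

5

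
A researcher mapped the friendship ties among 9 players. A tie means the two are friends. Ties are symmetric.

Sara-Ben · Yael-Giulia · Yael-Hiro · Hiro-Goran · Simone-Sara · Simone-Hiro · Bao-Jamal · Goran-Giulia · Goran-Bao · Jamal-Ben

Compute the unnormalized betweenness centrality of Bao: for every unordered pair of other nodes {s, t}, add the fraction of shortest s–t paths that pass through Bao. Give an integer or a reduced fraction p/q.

Pairs whose geodesics pass through Bao — Yael–Jamal: 2/2; Giulia–Jamal: 1; Giulia–Ben: 1; Goran–Jamal: 1; Goran–Ben: 1; Jamal–Hiro: 1.
All other pairs contribute 0.
Summing the contributions gives betweenness(Bao) = 6.

6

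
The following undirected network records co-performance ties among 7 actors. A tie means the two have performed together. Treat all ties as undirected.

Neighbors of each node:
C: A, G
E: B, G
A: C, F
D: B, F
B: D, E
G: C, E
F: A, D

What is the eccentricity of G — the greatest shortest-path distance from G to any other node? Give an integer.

3

Distances from G: A:2, B:2, C:1, D:3, E:1, F:3.
The largest is 3 (to D and F), so the eccentricity of G is 3.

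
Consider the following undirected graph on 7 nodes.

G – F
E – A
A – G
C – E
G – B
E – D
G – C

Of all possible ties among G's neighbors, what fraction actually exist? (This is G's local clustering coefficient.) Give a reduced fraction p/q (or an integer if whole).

G's neighbors: A, B, C, and F (k = 4).
Possible neighbor pairs: C(4,2) = 6. Edges among them: none → e = 0.
Clustering(G) = 0/6 = 0.

0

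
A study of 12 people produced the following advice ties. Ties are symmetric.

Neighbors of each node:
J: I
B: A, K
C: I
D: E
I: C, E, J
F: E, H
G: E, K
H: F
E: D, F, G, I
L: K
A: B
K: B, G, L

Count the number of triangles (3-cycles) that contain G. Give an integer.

G's neighbors are E and K, but none of them are tied to each other, so no triangle contains G.

0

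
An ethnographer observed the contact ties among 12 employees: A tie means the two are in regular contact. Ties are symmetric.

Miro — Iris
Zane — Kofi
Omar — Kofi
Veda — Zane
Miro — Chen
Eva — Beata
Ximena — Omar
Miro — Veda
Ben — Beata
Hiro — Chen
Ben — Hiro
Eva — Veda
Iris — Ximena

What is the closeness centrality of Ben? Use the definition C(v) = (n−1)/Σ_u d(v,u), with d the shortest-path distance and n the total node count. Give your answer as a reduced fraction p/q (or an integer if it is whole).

Distances from Ben: Beata:1, Chen:2, Eva:2, Hiro:1, Iris:4, Kofi:5, Miro:3, Omar:6, Veda:3, Ximena:5, Zane:4. Sum = 36.
n = 12, so closeness = 11/36.

11/36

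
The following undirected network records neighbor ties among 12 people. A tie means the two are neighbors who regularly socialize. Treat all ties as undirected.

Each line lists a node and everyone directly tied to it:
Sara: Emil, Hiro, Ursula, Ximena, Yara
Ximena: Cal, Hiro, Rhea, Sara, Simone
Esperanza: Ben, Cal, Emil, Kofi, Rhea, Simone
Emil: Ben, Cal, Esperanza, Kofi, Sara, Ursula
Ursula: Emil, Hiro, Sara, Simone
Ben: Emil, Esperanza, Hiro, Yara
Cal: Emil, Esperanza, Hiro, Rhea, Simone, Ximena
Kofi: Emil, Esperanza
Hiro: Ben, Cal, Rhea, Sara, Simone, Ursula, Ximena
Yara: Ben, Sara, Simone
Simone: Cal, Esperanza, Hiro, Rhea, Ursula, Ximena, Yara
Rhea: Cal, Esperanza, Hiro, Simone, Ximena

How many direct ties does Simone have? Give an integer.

7

Simone is directly tied to Cal, Esperanza, Hiro, Rhea, Ursula, Ximena, and Yara. That is 7 neighbors, so the degree of Simone is 7.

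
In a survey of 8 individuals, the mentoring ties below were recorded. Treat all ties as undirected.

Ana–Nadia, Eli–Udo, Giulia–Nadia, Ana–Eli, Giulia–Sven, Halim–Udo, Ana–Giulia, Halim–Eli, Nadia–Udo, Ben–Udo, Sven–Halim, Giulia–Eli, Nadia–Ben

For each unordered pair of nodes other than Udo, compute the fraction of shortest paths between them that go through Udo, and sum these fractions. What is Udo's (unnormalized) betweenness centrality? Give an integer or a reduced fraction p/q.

Pairs whose geodesics pass through Udo — Eli–Nadia: 1/3; Eli–Ben: 1; Sven–Ben: 1/2; Nadia–Halim: 1; Halim–Ben: 1.
All other pairs contribute 0.
Summing the contributions gives betweenness(Udo) = 23/6.

23/6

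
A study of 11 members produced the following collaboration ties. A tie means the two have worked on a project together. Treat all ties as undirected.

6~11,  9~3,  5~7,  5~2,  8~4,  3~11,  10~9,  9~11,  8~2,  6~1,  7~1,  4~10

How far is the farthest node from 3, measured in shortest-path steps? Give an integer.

Distances from 3: 1:3, 2:5, 4:3, 5:5, 6:2, 7:4, 8:4, 9:1, 10:2, 11:1.
The largest is 5 (to 5 and 2), so the eccentricity of 3 is 5.

5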